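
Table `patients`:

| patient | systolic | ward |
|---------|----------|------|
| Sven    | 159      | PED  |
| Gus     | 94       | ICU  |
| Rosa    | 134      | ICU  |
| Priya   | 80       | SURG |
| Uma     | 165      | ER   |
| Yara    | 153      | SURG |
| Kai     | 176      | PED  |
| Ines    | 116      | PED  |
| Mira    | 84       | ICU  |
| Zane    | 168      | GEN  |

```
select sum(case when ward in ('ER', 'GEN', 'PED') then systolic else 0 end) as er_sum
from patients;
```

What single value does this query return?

784

patient=Sven: ✓ → 159
patient=Gus: ✗
patient=Rosa: ✗
patient=Priya: ✗
patient=Uma: ✓ → 165
patient=Yara: ✗
patient=Kai: ✓ → 176
patient=Ines: ✓ → 116
patient=Mira: ✗
patient=Zane: ✓ → 168
er_sum = 159 + 165 + 176 + 116 + 168 = 784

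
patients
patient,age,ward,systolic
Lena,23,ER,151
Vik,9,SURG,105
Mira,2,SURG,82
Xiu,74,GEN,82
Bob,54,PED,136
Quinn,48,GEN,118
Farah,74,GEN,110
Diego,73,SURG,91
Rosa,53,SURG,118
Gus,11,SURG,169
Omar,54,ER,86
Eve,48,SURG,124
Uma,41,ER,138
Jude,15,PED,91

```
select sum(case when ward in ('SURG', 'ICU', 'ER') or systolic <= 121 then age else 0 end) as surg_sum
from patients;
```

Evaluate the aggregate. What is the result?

patient=Lena: ✓ → 23
patient=Vik: ✓ → 9
patient=Mira: ✓ → 2
patient=Xiu: ✓ → 74
patient=Bob: ✗
patient=Quinn: ✓ → 48
patient=Farah: ✓ → 74
patient=Diego: ✓ → 73
patient=Rosa: ✓ → 53
patient=Gus: ✓ → 11
patient=Omar: ✓ → 54
patient=Eve: ✓ → 48
patient=Uma: ✓ → 41
patient=Jude: ✓ → 15
surg_sum = 23 + 9 + 2 + 74 + 48 + 74 + 73 + 53 + 11 + 54 + 48 + 41 + 15 = 525

525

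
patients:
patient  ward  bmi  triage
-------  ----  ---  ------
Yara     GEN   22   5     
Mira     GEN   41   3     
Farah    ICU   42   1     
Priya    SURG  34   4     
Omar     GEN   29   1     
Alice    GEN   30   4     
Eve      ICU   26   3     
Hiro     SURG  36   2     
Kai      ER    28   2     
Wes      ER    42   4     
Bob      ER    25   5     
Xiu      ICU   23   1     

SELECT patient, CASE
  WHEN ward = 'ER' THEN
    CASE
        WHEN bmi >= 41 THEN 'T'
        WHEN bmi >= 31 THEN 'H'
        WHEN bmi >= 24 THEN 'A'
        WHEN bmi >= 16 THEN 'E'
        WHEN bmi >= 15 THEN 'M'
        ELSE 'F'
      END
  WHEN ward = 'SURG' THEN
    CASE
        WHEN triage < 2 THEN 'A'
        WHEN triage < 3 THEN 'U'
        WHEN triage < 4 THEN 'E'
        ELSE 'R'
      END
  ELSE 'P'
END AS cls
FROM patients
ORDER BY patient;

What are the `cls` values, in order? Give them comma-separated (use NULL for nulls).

P, A, P, P, U, A, P, P, R, T, P, P

patient=Alice: ward='GEN' → outer ELSE → P
patient=Bob: ward='ER' → inner[bmi >= 24] → A
patient=Eve: ward='ICU' → outer ELSE → P
patient=Farah: ward='ICU' → outer ELSE → P
patient=Hiro: ward='SURG' → inner[triage < 3] → U
patient=Kai: ward='ER' → inner[bmi >= 24] → A
patient=Mira: ward='GEN' → outer ELSE → P
patient=Omar: ward='GEN' → outer ELSE → P
patient=Priya: ward='SURG' → inner[ELSE] → R
patient=Wes: ward='ER' → inner[bmi >= 41] → T
patient=Xiu: ward='ICU' → outer ELSE → P
patient=Yara: ward='GEN' → outer ELSE → P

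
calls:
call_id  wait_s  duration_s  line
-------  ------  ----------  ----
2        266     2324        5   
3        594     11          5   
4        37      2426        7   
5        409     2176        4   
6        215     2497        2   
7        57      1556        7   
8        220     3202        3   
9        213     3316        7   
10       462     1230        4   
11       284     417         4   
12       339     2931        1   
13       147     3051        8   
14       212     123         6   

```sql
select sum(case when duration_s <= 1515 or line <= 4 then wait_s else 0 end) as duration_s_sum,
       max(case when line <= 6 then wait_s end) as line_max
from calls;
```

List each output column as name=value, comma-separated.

[duration_s_sum: duration_s <= 1515 or line <= 4]
call_id=2: ✗
call_id=3: ✓ → 594
call_id=4: ✗
call_id=5: ✓ → 409
call_id=6: ✓ → 215
call_id=7: ✗
call_id=8: ✓ → 220
call_id=9: ✗
call_id=10: ✓ → 462
call_id=11: ✓ → 284
call_id=12: ✓ → 339
call_id=13: ✗
call_id=14: ✓ → 212
duration_s_sum = 594 + 409 + 215 + 220 + 462 + 284 + 339 + 212 = 2735
—
[line_max: line <= 6]
call_id=2: ✓ → 266
call_id=3: ✓ → 594
call_id=4: ✗
call_id=5: ✓ → 409
call_id=6: ✓ → 215
call_id=7: ✗
call_id=8: ✓ → 220
call_id=9: ✗
call_id=10: ✓ → 462
call_id=11: ✓ → 284
call_id=12: ✓ → 339
call_id=13: ✗
call_id=14: ✓ → 212
line_max = MAX(266, 594, 409, 215, 220, 462, 284, 339, 212) = 594

duration_s_sum=2735, line_max=594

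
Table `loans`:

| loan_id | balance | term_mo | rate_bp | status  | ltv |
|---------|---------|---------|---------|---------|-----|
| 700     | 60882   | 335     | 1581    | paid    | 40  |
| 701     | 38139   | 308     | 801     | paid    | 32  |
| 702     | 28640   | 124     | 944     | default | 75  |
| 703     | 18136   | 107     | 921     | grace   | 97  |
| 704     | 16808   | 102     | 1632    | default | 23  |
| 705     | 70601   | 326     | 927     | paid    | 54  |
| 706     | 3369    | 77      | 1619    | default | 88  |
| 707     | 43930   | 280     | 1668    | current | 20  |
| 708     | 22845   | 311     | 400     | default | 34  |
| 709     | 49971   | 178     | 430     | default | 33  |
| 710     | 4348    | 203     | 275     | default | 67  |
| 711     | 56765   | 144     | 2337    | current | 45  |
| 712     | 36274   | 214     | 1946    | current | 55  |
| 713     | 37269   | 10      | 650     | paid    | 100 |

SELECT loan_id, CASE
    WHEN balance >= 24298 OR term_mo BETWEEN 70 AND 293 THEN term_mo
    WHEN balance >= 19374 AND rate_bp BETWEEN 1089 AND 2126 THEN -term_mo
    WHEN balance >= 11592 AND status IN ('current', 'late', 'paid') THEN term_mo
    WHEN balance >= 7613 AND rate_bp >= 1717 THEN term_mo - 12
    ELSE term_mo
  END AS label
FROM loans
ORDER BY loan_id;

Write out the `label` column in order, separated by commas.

loan_id=700: balance >= 24298 OR term_mo BETWEEN 70 AND 293 → 335
loan_id=701: balance >= 24298 OR term_mo BETWEEN 70 AND 293 → 308
loan_id=702: balance >= 24298 OR term_mo BETWEEN 70 AND 293 → 124
loan_id=703: balance >= 24298 OR term_mo BETWEEN 70 AND 293 → 107
loan_id=704: balance >= 24298 OR term_mo BETWEEN 70 AND 293 → 102
loan_id=705: balance >= 24298 OR term_mo BETWEEN 70 AND 293 → 326
loan_id=706: balance >= 24298 OR term_mo BETWEEN 70 AND 293 → 77
loan_id=707: balance >= 24298 OR term_mo BETWEEN 70 AND 293 → 280
loan_id=708: ELSE → 311
loan_id=709: balance >= 24298 OR term_mo BETWEEN 70 AND 293 → 178
loan_id=710: balance >= 24298 OR term_mo BETWEEN 70 AND 293 → 203
loan_id=711: balance >= 24298 OR term_mo BETWEEN 70 AND 293 → 144
loan_id=712: balance >= 24298 OR term_mo BETWEEN 70 AND 293 → 214
loan_id=713: balance >= 24298 OR term_mo BETWEEN 70 AND 293 → 10

335, 308, 124, 107, 102, 326, 77, 280, 311, 178, 203, 144, 214, 10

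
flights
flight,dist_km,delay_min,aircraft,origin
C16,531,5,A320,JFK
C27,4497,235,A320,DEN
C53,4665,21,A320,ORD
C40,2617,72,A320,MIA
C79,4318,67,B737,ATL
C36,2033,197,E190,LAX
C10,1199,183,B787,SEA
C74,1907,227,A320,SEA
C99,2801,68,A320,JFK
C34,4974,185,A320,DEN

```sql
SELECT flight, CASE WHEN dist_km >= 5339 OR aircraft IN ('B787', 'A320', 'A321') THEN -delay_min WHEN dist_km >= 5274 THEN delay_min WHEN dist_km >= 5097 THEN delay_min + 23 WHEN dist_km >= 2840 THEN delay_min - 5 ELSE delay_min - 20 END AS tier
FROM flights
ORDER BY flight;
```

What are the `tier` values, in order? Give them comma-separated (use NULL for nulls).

flight=C10: dist_km >= 5339 OR aircraft IN ('B787', 'A320', 'A321') → -183
flight=C16: dist_km >= 5339 OR aircraft IN ('B787', 'A320', 'A321') → -5
flight=C27: dist_km >= 5339 OR aircraft IN ('B787', 'A320', 'A321') → -235
flight=C34: dist_km >= 5339 OR aircraft IN ('B787', 'A320', 'A321') → -185
flight=C36: ELSE → 177
flight=C40: dist_km >= 5339 OR aircraft IN ('B787', 'A320', 'A321') → -72
flight=C53: dist_km >= 5339 OR aircraft IN ('B787', 'A320', 'A321') → -21
flight=C74: dist_km >= 5339 OR aircraft IN ('B787', 'A320', 'A321') → -227
flight=C79: dist_km >= 2840 → 62
flight=C99: dist_km >= 5339 OR aircraft IN ('B787', 'A320', 'A321') → -68

-183, -5, -235, -185, 177, -72, -21, -227, 62, -68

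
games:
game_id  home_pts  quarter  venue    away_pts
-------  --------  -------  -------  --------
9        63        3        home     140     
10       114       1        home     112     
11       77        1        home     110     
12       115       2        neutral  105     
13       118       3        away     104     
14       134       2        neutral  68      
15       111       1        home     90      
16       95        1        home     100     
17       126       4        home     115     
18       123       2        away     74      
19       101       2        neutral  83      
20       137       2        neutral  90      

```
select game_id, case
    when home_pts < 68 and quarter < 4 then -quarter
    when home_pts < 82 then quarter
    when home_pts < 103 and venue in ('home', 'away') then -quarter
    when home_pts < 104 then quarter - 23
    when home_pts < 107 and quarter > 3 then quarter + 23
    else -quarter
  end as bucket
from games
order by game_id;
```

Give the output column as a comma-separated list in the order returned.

-3, -1, 1, -2, -3, -2, -1, -1, -4, -2, -21, -2

game_id=9: home_pts < 68 and quarter < 4 → -3
game_id=10: ELSE → -1
game_id=11: home_pts < 82 → 1
game_id=12: ELSE → -2
game_id=13: ELSE → -3
game_id=14: ELSE → -2
game_id=15: ELSE → -1
game_id=16: home_pts < 103 and venue in ('home', 'away') → -1
game_id=17: ELSE → -4
game_id=18: ELSE → -2
game_id=19: home_pts < 104 → -21
game_id=20: ELSE → -2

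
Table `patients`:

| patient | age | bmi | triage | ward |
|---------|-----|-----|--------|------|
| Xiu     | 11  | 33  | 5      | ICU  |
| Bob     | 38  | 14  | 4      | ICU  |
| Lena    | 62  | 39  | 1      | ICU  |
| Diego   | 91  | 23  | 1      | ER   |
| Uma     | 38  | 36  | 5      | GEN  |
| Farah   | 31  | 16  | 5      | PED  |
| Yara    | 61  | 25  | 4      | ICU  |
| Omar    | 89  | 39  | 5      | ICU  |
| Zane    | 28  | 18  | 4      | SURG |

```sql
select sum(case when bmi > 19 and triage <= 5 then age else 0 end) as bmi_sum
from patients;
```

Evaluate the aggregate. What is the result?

patient=Xiu: ✓ → 11
patient=Bob: ✗
patient=Lena: ✓ → 62
patient=Diego: ✓ → 91
patient=Uma: ✓ → 38
patient=Farah: ✗
patient=Yara: ✓ → 61
patient=Omar: ✓ → 89
patient=Zane: ✗
bmi_sum = 11 + 62 + 91 + 38 + 61 + 89 = 352

352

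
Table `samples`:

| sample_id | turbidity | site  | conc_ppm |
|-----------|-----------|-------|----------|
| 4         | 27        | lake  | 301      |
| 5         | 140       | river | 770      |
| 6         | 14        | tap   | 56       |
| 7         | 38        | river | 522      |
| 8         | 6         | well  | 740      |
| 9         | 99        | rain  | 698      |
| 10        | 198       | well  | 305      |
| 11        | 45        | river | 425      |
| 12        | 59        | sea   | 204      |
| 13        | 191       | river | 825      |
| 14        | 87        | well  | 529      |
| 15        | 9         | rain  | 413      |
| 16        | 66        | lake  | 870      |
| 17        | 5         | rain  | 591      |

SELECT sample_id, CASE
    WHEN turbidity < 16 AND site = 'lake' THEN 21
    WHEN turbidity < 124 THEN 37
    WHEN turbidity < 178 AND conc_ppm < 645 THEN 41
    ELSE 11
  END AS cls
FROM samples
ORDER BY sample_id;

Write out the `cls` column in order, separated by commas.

37, 11, 37, 37, 37, 37, 11, 37, 37, 11, 37, 37, 37, 37

sample_id=4: turbidity < 124 → 37
sample_id=5: ELSE → 11
sample_id=6: turbidity < 124 → 37
sample_id=7: turbidity < 124 → 37
sample_id=8: turbidity < 124 → 37
sample_id=9: turbidity < 124 → 37
sample_id=10: ELSE → 11
sample_id=11: turbidity < 124 → 37
sample_id=12: turbidity < 124 → 37
sample_id=13: ELSE → 11
sample_id=14: turbidity < 124 → 37
sample_id=15: turbidity < 124 → 37
sample_id=16: turbidity < 124 → 37
sample_id=17: turbidity < 124 → 37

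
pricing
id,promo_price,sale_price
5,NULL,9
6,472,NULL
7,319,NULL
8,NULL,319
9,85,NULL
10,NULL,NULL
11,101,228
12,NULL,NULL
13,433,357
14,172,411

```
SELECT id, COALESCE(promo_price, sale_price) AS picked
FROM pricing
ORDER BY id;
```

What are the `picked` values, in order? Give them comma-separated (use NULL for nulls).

9, 472, 319, 319, 85, NULL, 101, NULL, 433, 172

id=5: promo_price=NULL, sale_price=9 → 9
id=6: promo_price=472 → 472
id=7: promo_price=319 → 319
id=8: promo_price=NULL, sale_price=319 → 319
id=9: promo_price=85 → 85
id=10: promo_price=NULL, sale_price=NULL (all NULL) → NULL
id=11: promo_price=101 → 101
id=12: promo_price=NULL, sale_price=NULL (all NULL) → NULL
id=13: promo_price=433 → 433
id=14: promo_price=172 → 172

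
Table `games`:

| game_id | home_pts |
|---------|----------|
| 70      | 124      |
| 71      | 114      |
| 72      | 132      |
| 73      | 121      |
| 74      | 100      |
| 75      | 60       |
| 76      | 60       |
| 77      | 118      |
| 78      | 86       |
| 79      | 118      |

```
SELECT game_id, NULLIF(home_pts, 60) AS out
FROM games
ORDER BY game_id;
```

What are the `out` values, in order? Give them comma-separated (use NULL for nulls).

124, 114, 132, 121, 100, NULL, NULL, 118, 86, 118

game_id=70: home_pts=124 vs 60: differ → 124
game_id=71: home_pts=114 vs 60: differ → 114
game_id=72: home_pts=132 vs 60: differ → 132
game_id=73: home_pts=121 vs 60: differ → 121
game_id=74: home_pts=100 vs 60: differ → 100
game_id=75: home_pts=60 vs 60: equal → NULL
game_id=76: home_pts=60 vs 60: equal → NULL
game_id=77: home_pts=118 vs 60: differ → 118
game_id=78: home_pts=86 vs 60: differ → 86
game_id=79: home_pts=118 vs 60: differ → 118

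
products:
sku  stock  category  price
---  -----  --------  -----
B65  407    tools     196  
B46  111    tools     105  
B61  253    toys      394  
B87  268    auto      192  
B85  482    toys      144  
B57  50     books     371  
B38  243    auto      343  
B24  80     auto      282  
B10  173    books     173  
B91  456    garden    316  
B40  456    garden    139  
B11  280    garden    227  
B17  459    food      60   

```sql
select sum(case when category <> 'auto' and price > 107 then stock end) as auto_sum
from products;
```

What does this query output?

2557

sku=B65: ✓ → 407
sku=B46: ✗
sku=B61: ✓ → 253
sku=B87: ✗
sku=B85: ✓ → 482
sku=B57: ✓ → 50
sku=B38: ✗
sku=B24: ✗
sku=B10: ✓ → 173
sku=B91: ✓ → 456
sku=B40: ✓ → 456
sku=B11: ✓ → 280
sku=B17: ✗
auto_sum = 407 + 253 + 482 + 50 + 173 + 456 + 456 + 280 = 2557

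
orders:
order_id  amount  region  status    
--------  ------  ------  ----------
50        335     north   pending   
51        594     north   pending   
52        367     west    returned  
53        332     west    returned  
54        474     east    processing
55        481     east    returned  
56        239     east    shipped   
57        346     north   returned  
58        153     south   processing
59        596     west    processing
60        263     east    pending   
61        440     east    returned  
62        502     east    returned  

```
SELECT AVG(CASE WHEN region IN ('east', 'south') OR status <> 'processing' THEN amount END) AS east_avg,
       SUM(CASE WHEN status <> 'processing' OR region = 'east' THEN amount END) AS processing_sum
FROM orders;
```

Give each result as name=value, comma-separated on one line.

east_avg=377.1666666667, processing_sum=4373

[east_avg: region IN ('east', 'south') OR status <> 'processing']
order_id=50: ✓ → 335
order_id=51: ✓ → 594
order_id=52: ✓ → 367
order_id=53: ✓ → 332
order_id=54: ✓ → 474
order_id=55: ✓ → 481
order_id=56: ✓ → 239
order_id=57: ✓ → 346
order_id=58: ✓ → 153
order_id=59: ✗
order_id=60: ✓ → 263
order_id=61: ✓ → 440
order_id=62: ✓ → 502
east_avg = (335 + 594 + 367 + 332 + 474 + 481 + 239 + 346 + 153 + 263 + 440 + 502) / 12 = 377.1666666667
—
[processing_sum: status <> 'processing' OR region = 'east']
order_id=50: ✓ → 335
order_id=51: ✓ → 594
order_id=52: ✓ → 367
order_id=53: ✓ → 332
order_id=54: ✓ → 474
order_id=55: ✓ → 481
order_id=56: ✓ → 239
order_id=57: ✓ → 346
order_id=58: ✗
order_id=59: ✗
order_id=60: ✓ → 263
order_id=61: ✓ → 440
order_id=62: ✓ → 502
processing_sum = 335 + 594 + 367 + 332 + 474 + 481 + 239 + 346 + 263 + 440 + 502 = 4373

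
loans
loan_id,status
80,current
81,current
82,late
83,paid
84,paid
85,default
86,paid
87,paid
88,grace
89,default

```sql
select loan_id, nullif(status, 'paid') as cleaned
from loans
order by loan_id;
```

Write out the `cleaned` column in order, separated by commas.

loan_id=80: status=current vs paid: differ → current
loan_id=81: status=current vs paid: differ → current
loan_id=82: status=late vs paid: differ → late
loan_id=83: status=paid vs paid: equal → NULL
loan_id=84: status=paid vs paid: equal → NULL
loan_id=85: status=default vs paid: differ → default
loan_id=86: status=paid vs paid: equal → NULL
loan_id=87: status=paid vs paid: equal → NULL
loan_id=88: status=grace vs paid: differ → grace
loan_id=89: status=default vs paid: differ → default

current, current, late, NULL, NULL, default, NULL, NULL, grace, default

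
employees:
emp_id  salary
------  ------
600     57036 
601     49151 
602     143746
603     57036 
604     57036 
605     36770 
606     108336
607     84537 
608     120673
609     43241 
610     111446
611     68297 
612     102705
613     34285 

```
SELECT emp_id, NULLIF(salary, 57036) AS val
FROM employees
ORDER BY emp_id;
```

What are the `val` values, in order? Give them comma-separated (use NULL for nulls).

emp_id=600: salary=57036 vs 57036: equal → NULL
emp_id=601: salary=49151 vs 57036: differ → 49151
emp_id=602: salary=143746 vs 57036: differ → 143746
emp_id=603: salary=57036 vs 57036: equal → NULL
emp_id=604: salary=57036 vs 57036: equal → NULL
emp_id=605: salary=36770 vs 57036: differ → 36770
emp_id=606: salary=108336 vs 57036: differ → 108336
emp_id=607: salary=84537 vs 57036: differ → 84537
emp_id=608: salary=120673 vs 57036: differ → 120673
emp_id=609: salary=43241 vs 57036: differ → 43241
emp_id=610: salary=111446 vs 57036: differ → 111446
emp_id=611: salary=68297 vs 57036: differ → 68297
emp_id=612: salary=102705 vs 57036: differ → 102705
emp_id=613: salary=34285 vs 57036: differ → 34285

NULL, 49151, 143746, NULL, NULL, 36770, 108336, 84537, 120673, 43241, 111446, 68297, 102705, 34285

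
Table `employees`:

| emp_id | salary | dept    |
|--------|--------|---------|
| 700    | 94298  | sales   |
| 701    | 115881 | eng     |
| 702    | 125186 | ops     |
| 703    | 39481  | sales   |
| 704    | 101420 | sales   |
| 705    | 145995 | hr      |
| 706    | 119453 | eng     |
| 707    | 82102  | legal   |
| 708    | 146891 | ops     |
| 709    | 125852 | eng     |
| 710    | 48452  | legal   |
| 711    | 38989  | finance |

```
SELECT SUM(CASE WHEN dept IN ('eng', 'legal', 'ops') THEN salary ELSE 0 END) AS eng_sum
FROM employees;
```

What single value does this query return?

emp_id=700: ✗
emp_id=701: ✓ → 115881
emp_id=702: ✓ → 125186
emp_id=703: ✗
emp_id=704: ✗
emp_id=705: ✗
emp_id=706: ✓ → 119453
emp_id=707: ✓ → 82102
emp_id=708: ✓ → 146891
emp_id=709: ✓ → 125852
emp_id=710: ✓ → 48452
emp_id=711: ✗
eng_sum = 115881 + 125186 + 119453 + 82102 + 146891 + 125852 + 48452 = 763817

763817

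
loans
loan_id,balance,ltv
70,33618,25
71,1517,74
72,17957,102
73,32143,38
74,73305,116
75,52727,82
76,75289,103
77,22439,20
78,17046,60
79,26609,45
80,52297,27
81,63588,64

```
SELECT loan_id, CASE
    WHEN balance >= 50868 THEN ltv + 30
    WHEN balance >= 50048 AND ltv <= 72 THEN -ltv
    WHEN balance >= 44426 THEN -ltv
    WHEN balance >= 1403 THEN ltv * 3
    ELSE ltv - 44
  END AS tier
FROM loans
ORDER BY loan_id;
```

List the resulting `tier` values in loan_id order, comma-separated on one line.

loan_id=70: balance >= 1403 → 75
loan_id=71: balance >= 1403 → 222
loan_id=72: balance >= 1403 → 306
loan_id=73: balance >= 1403 → 114
loan_id=74: balance >= 50868 → 146
loan_id=75: balance >= 50868 → 112
loan_id=76: balance >= 50868 → 133
loan_id=77: balance >= 1403 → 60
loan_id=78: balance >= 1403 → 180
loan_id=79: balance >= 1403 → 135
loan_id=80: balance >= 50868 → 57
loan_id=81: balance >= 50868 → 94

75, 222, 306, 114, 146, 112, 133, 60, 180, 135, 57, 94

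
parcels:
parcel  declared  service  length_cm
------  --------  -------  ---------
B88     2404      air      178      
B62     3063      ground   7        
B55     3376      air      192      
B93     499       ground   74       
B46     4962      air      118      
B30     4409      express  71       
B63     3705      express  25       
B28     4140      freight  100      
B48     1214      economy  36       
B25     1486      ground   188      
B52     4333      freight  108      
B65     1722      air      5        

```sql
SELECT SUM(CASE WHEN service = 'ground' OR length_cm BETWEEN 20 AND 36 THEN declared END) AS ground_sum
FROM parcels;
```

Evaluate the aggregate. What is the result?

parcel=B88: ✗
parcel=B62: ✓ → 3063
parcel=B55: ✗
parcel=B93: ✓ → 499
parcel=B46: ✗
parcel=B30: ✗
parcel=B63: ✓ → 3705
parcel=B28: ✗
parcel=B48: ✓ → 1214
parcel=B25: ✓ → 1486
parcel=B52: ✗
parcel=B65: ✗
ground_sum = 3063 + 499 + 3705 + 1214 + 1486 = 9967

9967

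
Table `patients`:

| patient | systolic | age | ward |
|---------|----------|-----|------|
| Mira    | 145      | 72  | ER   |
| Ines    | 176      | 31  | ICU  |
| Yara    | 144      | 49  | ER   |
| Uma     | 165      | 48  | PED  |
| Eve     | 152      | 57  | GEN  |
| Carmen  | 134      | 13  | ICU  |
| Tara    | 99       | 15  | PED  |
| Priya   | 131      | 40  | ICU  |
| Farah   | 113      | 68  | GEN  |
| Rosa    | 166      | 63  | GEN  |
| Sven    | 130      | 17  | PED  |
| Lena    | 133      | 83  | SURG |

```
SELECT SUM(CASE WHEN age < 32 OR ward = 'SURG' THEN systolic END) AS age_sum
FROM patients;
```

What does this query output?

672

patient=Mira: ✗
patient=Ines: ✓ → 176
patient=Yara: ✗
patient=Uma: ✗
patient=Eve: ✗
patient=Carmen: ✓ → 134
patient=Tara: ✓ → 99
patient=Priya: ✗
patient=Farah: ✗
patient=Rosa: ✗
patient=Sven: ✓ → 130
patient=Lena: ✓ → 133
age_sum = 176 + 134 + 99 + 130 + 133 = 672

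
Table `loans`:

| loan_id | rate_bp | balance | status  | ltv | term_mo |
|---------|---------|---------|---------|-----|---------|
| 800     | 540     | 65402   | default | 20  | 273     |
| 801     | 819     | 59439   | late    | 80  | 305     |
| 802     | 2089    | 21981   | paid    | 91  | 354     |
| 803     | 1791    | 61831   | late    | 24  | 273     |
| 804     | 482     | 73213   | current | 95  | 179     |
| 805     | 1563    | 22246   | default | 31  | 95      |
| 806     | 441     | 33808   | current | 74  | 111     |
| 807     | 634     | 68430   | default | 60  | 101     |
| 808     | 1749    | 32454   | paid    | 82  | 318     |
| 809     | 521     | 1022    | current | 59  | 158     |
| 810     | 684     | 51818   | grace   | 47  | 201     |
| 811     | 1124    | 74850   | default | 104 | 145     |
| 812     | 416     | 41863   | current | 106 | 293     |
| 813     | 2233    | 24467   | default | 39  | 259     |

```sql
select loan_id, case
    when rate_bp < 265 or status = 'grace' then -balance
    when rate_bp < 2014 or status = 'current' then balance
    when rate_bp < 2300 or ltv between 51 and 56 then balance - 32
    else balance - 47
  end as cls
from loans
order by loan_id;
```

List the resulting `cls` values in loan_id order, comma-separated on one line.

loan_id=800: rate_bp < 2014 or status = 'current' → 65402
loan_id=801: rate_bp < 2014 or status = 'current' → 59439
loan_id=802: rate_bp < 2300 or ltv between 51 and 56 → 21949
loan_id=803: rate_bp < 2014 or status = 'current' → 61831
loan_id=804: rate_bp < 2014 or status = 'current' → 73213
loan_id=805: rate_bp < 2014 or status = 'current' → 22246
loan_id=806: rate_bp < 2014 or status = 'current' → 33808
loan_id=807: rate_bp < 2014 or status = 'current' → 68430
loan_id=808: rate_bp < 2014 or status = 'current' → 32454
loan_id=809: rate_bp < 2014 or status = 'current' → 1022
loan_id=810: rate_bp < 265 or status = 'grace' → -51818
loan_id=811: rate_bp < 2014 or status = 'current' → 74850
loan_id=812: rate_bp < 2014 or status = 'current' → 41863
loan_id=813: rate_bp < 2300 or ltv between 51 and 56 → 24435

65402, 59439, 21949, 61831, 73213, 22246, 33808, 68430, 32454, 1022, -51818, 74850, 41863, 24435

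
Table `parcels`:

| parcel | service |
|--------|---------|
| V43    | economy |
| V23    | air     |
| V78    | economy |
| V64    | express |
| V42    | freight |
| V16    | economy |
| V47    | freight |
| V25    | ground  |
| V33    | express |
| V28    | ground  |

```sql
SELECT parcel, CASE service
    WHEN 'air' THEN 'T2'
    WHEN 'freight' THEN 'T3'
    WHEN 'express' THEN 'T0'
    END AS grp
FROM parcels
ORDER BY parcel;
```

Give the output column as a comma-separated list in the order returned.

NULL, T2, NULL, NULL, T0, T3, NULL, T3, T0, NULL

parcel=V16: (no match → NULL) → NULL
parcel=V23: service='air' → T2
parcel=V25: (no match → NULL) → NULL
parcel=V28: (no match → NULL) → NULL
parcel=V33: service='express' → T0
parcel=V42: service='freight' → T3
parcel=V43: (no match → NULL) → NULL
parcel=V47: service='freight' → T3
parcel=V64: service='express' → T0
parcel=V78: (no match → NULL) → NULL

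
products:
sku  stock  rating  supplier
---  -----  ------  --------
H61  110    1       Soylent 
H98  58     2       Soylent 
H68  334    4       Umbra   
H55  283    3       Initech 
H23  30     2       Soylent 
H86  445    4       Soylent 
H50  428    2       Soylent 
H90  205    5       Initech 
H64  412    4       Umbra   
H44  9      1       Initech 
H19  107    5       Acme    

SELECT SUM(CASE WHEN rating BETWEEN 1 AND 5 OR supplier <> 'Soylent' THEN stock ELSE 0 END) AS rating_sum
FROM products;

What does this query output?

sku=H61: ✓ → 110
sku=H98: ✓ → 58
sku=H68: ✓ → 334
sku=H55: ✓ → 283
sku=H23: ✓ → 30
sku=H86: ✓ → 445
sku=H50: ✓ → 428
sku=H90: ✓ → 205
sku=H64: ✓ → 412
sku=H44: ✓ → 9
sku=H19: ✓ → 107
rating_sum = 110 + 58 + 334 + 283 + 30 + 445 + 428 + 205 + 412 + 9 + 107 = 2421

2421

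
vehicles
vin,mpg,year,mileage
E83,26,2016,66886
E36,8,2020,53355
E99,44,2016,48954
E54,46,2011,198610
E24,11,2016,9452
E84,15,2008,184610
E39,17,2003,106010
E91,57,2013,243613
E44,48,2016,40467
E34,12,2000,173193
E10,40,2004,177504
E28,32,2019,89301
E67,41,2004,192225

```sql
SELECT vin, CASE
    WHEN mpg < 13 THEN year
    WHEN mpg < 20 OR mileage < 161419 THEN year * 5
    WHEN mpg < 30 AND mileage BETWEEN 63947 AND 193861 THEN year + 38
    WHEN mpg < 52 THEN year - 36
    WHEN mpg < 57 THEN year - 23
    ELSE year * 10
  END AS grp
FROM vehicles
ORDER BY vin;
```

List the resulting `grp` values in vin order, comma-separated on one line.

1968, 2016, 10095, 2000, 2020, 10015, 10080, 1975, 1968, 10080, 10040, 20130, 10080

vin=E10: mpg < 52 → 1968
vin=E24: mpg < 13 → 2016
vin=E28: mpg < 20 OR mileage < 161419 → 10095
vin=E34: mpg < 13 → 2000
vin=E36: mpg < 13 → 2020
vin=E39: mpg < 20 OR mileage < 161419 → 10015
vin=E44: mpg < 20 OR mileage < 161419 → 10080
vin=E54: mpg < 52 → 1975
vin=E67: mpg < 52 → 1968
vin=E83: mpg < 20 OR mileage < 161419 → 10080
vin=E84: mpg < 20 OR mileage < 161419 → 10040
vin=E91: ELSE → 20130
vin=E99: mpg < 20 OR mileage < 161419 → 10080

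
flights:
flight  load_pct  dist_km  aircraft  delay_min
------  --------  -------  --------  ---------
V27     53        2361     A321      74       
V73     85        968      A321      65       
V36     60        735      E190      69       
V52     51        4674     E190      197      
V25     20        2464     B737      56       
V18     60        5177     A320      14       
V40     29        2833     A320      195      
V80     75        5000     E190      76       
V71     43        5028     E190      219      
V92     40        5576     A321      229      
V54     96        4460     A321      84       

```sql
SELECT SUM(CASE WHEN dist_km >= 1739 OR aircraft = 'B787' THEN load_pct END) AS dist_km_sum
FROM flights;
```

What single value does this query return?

flight=V27: ✓ → 53
flight=V73: ✗
flight=V36: ✗
flight=V52: ✓ → 51
flight=V25: ✓ → 20
flight=V18: ✓ → 60
flight=V40: ✓ → 29
flight=V80: ✓ → 75
flight=V71: ✓ → 43
flight=V92: ✓ → 40
flight=V54: ✓ → 96
dist_km_sum = 53 + 51 + 20 + 60 + 29 + 75 + 43 + 40 + 96 = 467

467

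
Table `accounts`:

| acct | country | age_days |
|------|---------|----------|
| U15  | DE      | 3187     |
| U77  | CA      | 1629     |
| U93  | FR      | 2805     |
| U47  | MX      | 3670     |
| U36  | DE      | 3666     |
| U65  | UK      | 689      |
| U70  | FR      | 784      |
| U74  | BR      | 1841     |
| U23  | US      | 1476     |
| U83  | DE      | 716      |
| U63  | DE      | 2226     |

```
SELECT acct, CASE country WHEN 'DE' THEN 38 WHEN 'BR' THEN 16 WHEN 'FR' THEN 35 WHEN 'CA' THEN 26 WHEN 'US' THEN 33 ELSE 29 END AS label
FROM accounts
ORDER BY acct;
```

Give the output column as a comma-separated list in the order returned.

acct=U15: country='DE' → 38
acct=U23: country='US' → 33
acct=U36: country='DE' → 38
acct=U47: ELSE → 29
acct=U63: country='DE' → 38
acct=U65: ELSE → 29
acct=U70: country='FR' → 35
acct=U74: country='BR' → 16
acct=U77: country='CA' → 26
acct=U83: country='DE' → 38
acct=U93: country='FR' → 35

38, 33, 38, 29, 38, 29, 35, 16, 26, 38, 35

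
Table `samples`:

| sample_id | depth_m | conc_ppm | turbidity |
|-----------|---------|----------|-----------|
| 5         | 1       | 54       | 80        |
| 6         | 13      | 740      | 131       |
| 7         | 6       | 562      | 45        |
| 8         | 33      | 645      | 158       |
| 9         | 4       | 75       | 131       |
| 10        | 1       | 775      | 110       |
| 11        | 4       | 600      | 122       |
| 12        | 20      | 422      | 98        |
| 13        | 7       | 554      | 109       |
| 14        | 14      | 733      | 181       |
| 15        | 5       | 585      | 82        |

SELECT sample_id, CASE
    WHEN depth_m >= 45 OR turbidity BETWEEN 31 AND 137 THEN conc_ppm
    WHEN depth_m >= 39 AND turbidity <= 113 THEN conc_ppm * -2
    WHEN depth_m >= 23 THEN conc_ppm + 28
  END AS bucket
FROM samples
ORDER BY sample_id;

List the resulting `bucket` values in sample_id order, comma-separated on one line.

54, 740, 562, 673, 75, 775, 600, 422, 554, NULL, 585

sample_id=5: depth_m >= 45 OR turbidity BETWEEN 31 AND 137 → 54
sample_id=6: depth_m >= 45 OR turbidity BETWEEN 31 AND 137 → 740
sample_id=7: depth_m >= 45 OR turbidity BETWEEN 31 AND 137 → 562
sample_id=8: depth_m >= 23 → 673
sample_id=9: depth_m >= 45 OR turbidity BETWEEN 31 AND 137 → 75
sample_id=10: depth_m >= 45 OR turbidity BETWEEN 31 AND 137 → 775
sample_id=11: depth_m >= 45 OR turbidity BETWEEN 31 AND 137 → 600
sample_id=12: depth_m >= 45 OR turbidity BETWEEN 31 AND 137 → 422
sample_id=13: depth_m >= 45 OR turbidity BETWEEN 31 AND 137 → 554
sample_id=14: (no match → NULL) → NULL
sample_id=15: depth_m >= 45 OR turbidity BETWEEN 31 AND 137 → 585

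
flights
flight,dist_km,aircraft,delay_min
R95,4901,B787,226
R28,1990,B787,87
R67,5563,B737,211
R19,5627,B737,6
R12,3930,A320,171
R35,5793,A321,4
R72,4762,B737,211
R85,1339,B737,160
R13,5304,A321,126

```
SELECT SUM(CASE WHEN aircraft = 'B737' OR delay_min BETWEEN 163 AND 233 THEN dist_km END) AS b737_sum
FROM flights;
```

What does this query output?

flight=R95: ✓ → 4901
flight=R28: ✗
flight=R67: ✓ → 5563
flight=R19: ✓ → 5627
flight=R12: ✓ → 3930
flight=R35: ✗
flight=R72: ✓ → 4762
flight=R85: ✓ → 1339
flight=R13: ✗
b737_sum = 4901 + 5563 + 5627 + 3930 + 4762 + 1339 = 26122

26122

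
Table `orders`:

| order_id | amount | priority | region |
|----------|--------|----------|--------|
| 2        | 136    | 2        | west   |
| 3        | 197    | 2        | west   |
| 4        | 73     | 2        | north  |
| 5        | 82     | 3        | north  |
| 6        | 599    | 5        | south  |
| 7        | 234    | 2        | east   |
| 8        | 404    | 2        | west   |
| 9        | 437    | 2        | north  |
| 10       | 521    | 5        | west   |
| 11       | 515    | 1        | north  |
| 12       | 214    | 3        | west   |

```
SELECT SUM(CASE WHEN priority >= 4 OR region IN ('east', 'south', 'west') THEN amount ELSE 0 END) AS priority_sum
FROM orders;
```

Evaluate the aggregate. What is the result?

2305

order_id=2: ✓ → 136
order_id=3: ✓ → 197
order_id=4: ✗
order_id=5: ✗
order_id=6: ✓ → 599
order_id=7: ✓ → 234
order_id=8: ✓ → 404
order_id=9: ✗
order_id=10: ✓ → 521
order_id=11: ✗
order_id=12: ✓ → 214
priority_sum = 136 + 197 + 599 + 234 + 404 + 521 + 214 = 2305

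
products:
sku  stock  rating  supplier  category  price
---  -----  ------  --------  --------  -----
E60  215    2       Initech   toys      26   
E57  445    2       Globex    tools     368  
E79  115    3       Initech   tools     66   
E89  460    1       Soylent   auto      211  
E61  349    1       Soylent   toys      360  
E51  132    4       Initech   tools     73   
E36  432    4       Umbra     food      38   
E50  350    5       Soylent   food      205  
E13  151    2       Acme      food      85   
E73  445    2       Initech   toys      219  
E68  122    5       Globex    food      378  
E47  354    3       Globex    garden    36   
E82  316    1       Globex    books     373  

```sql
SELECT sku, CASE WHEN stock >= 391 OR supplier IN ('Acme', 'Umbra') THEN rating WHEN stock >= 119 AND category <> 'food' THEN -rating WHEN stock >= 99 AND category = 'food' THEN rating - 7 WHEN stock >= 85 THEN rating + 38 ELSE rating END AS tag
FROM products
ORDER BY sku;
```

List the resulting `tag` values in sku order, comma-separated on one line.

2, 4, -3, -2, -4, 2, -2, -1, -2, 2, 41, -1, 1

sku=E13: stock >= 391 OR supplier IN ('Acme', 'Umbra') → 2
sku=E36: stock >= 391 OR supplier IN ('Acme', 'Umbra') → 4
sku=E47: stock >= 119 AND category <> 'food' → -3
sku=E50: stock >= 99 AND category = 'food' → -2
sku=E51: stock >= 119 AND category <> 'food' → -4
sku=E57: stock >= 391 OR supplier IN ('Acme', 'Umbra') → 2
sku=E60: stock >= 119 AND category <> 'food' → -2
sku=E61: stock >= 119 AND category <> 'food' → -1
sku=E68: stock >= 99 AND category = 'food' → -2
sku=E73: stock >= 391 OR supplier IN ('Acme', 'Umbra') → 2
sku=E79: stock >= 85 → 41
sku=E82: stock >= 119 AND category <> 'food' → -1
sku=E89: stock >= 391 OR supplier IN ('Acme', 'Umbra') → 1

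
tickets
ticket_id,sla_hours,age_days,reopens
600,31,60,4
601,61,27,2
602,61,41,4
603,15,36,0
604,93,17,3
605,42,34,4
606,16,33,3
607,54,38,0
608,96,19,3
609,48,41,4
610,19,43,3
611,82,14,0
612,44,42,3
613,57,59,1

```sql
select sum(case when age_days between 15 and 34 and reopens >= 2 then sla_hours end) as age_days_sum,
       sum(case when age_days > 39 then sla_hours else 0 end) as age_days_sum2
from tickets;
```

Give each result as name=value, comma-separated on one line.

age_days_sum=308, age_days_sum2=260

[age_days_sum: age_days between 15 and 34 and reopens >= 2]
ticket_id=600: ✗
ticket_id=601: ✓ → 61
ticket_id=602: ✗
ticket_id=603: ✗
ticket_id=604: ✓ → 93
ticket_id=605: ✓ → 42
ticket_id=606: ✓ → 16
ticket_id=607: ✗
ticket_id=608: ✓ → 96
ticket_id=609: ✗
ticket_id=610: ✗
ticket_id=611: ✗
ticket_id=612: ✗
ticket_id=613: ✗
age_days_sum = 61 + 93 + 42 + 16 + 96 = 308
—
[age_days_sum2: age_days > 39]
ticket_id=600: ✓ → 31
ticket_id=601: ✗
ticket_id=602: ✓ → 61
ticket_id=603: ✗
ticket_id=604: ✗
ticket_id=605: ✗
ticket_id=606: ✗
ticket_id=607: ✗
ticket_id=608: ✗
ticket_id=609: ✓ → 48
ticket_id=610: ✓ → 19
ticket_id=611: ✗
ticket_id=612: ✓ → 44
ticket_id=613: ✓ → 57
age_days_sum2 = 31 + 61 + 48 + 19 + 44 + 57 = 260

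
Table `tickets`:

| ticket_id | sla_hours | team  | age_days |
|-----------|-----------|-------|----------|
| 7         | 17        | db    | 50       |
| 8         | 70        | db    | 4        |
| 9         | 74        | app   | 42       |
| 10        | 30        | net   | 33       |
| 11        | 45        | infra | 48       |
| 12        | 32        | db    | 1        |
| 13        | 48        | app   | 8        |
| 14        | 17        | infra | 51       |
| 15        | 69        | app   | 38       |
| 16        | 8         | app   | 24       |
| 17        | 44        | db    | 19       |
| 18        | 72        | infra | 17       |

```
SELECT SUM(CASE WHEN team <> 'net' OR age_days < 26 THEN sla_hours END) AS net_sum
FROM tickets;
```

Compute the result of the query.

ticket_id=7: ✓ → 17
ticket_id=8: ✓ → 70
ticket_id=9: ✓ → 74
ticket_id=10: ✗
ticket_id=11: ✓ → 45
ticket_id=12: ✓ → 32
ticket_id=13: ✓ → 48
ticket_id=14: ✓ → 17
ticket_id=15: ✓ → 69
ticket_id=16: ✓ → 8
ticket_id=17: ✓ → 44
ticket_id=18: ✓ → 72
net_sum = 17 + 70 + 74 + 45 + 32 + 48 + 17 + 69 + 8 + 44 + 72 = 496

496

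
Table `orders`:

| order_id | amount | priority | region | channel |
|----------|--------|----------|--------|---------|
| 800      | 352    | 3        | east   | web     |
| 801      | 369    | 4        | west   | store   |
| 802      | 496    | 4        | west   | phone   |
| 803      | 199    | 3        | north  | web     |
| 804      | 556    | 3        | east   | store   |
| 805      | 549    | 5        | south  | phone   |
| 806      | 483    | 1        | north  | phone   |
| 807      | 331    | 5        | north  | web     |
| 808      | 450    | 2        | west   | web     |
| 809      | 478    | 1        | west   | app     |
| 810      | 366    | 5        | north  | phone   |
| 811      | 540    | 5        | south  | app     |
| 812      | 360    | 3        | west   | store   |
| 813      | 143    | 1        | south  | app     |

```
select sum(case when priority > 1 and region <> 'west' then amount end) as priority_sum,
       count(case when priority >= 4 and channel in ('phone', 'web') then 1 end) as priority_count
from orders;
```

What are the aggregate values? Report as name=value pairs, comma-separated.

priority_sum=2893, priority_count=4

[priority_sum: priority > 1 and region <> 'west']
order_id=800: ✓ → 352
order_id=801: ✗
order_id=802: ✗
order_id=803: ✓ → 199
order_id=804: ✓ → 556
order_id=805: ✓ → 549
order_id=806: ✗
order_id=807: ✓ → 331
order_id=808: ✗
order_id=809: ✗
order_id=810: ✓ → 366
order_id=811: ✓ → 540
order_id=812: ✗
order_id=813: ✗
priority_sum = 352 + 199 + 556 + 549 + 331 + 366 + 540 = 2893
—
[priority_count: priority >= 4 and channel in ('phone', 'web')]
order_id=800: ✗
order_id=801: ✗
order_id=802: ✓ → 1
order_id=803: ✗
order_id=804: ✗
order_id=805: ✓ → 1
order_id=806: ✗
order_id=807: ✓ → 1
order_id=808: ✗
order_id=809: ✗
order_id=810: ✓ → 1
order_id=811: ✗
order_id=812: ✗
order_id=813: ✗
priority_count = COUNT(1, 1, 1, 1) = 4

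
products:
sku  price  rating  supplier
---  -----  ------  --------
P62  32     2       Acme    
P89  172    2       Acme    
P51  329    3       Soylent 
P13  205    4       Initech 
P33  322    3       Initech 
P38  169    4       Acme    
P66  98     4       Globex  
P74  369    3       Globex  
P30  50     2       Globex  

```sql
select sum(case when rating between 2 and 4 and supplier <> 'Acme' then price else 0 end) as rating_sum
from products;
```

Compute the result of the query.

sku=P62: ✗
sku=P89: ✗
sku=P51: ✓ → 329
sku=P13: ✓ → 205
sku=P33: ✓ → 322
sku=P38: ✗
sku=P66: ✓ → 98
sku=P74: ✓ → 369
sku=P30: ✓ → 50
rating_sum = 329 + 205 + 322 + 98 + 369 + 50 = 1373

1373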